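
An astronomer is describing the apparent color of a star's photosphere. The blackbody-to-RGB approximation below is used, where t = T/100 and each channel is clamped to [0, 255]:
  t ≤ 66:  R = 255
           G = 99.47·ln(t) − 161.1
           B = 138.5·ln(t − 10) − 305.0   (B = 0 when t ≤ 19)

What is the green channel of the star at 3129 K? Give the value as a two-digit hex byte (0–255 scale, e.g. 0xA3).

t = 3129/100 = 31.29; the t ≤ 66 branch applies.
G = 99.47·ln 31.29 − 161.1 = 99.47·3.4433 − 161.1 = 181.405.
Rounded: 181; in hex, 0xB5.

0xB5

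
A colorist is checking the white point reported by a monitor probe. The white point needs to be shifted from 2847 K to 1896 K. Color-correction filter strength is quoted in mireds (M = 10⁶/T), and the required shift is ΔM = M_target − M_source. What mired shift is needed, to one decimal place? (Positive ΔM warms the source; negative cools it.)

M_source = 10⁶/2847 = 351.247; M_target = 10⁶/1896 = 527.426.
ΔM = 527.426 − 351.247 = 176.179 → +176.2 mireds, a warming shift.

+176.2 mireds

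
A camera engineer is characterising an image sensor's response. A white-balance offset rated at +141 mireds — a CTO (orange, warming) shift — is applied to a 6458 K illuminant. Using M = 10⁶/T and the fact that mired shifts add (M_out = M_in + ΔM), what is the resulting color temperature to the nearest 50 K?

M_in = 10⁶/6458 = 154.85 mireds.
M_out = 154.85 + (+141) = 295.85 mireds.
T_out = 10⁶/295.85 = 3380.1 K → 3400 K.

3400 K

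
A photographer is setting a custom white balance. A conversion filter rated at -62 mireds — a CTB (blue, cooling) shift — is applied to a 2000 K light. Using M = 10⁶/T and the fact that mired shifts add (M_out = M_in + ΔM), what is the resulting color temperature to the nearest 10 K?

M_in = 10⁶/2000 = 500.00 mireds.
M_out = 500.00 + (-62) = 438.00 mireds.
T_out = 10⁶/438.00 = 2283.1 K → 2280 K.

2280 K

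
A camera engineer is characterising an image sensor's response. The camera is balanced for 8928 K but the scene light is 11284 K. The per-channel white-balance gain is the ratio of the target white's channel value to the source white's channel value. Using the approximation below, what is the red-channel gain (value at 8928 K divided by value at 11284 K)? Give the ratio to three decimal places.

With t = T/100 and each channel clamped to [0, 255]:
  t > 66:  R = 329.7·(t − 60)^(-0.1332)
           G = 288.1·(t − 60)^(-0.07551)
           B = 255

At 11284 K (t = 112.84):
  R = 329.7·(112.84 − 60)^(-0.1332) = 329.7·52.84^(-0.1332) = 329.7·0.58952 = 194.366.
At 8928 K (t = 89.28):
  R = 329.7·(89.28 − 60)^(-0.1332) = 329.7·29.28^(-0.1332) = 329.7·0.63775 = 210.267.
Gain = 210.267 / 194.366 = 1.0818 → 1.082.

1.082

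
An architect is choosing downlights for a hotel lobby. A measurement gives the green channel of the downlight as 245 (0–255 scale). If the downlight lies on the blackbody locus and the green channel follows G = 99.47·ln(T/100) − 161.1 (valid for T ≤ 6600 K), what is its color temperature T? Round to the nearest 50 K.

5950 K

ln t = (245 + 161.1) / 99.47 = 4.0826.
t = e^4.0826 = 59.302.
T = 100·t = 5930 K → 5950 K to the nearest 50 K.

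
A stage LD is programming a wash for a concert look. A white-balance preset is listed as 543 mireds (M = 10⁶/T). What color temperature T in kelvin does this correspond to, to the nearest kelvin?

T = 10⁶ / 543 = 1841.62 K → 1842 K.

1842 K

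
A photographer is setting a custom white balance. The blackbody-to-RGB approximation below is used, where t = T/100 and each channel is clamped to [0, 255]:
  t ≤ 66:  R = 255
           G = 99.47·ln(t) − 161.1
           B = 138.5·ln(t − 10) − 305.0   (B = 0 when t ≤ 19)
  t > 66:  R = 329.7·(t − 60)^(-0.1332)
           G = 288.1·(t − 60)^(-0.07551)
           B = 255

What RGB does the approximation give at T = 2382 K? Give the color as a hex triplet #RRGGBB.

t = 2382/100 = 23.82; the t ≤ 66 branch applies.
R = 255 by definition for t ≤ 66.
G = 99.47·ln 23.82 − 161.1 = 99.47·3.1705 − 161.1 = 154.272.
B = 138.5·ln(23.82 − 10) − 305.0 = 138.5·ln 13.82 − 305.0 = 138.5·2.6261 − 305.0 = 58.717.
Rounded: (255, 154, 59).
In hex: #FF9A3B.

#FF9A3B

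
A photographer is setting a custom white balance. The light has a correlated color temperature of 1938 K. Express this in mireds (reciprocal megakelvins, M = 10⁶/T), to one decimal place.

516.0 mireds

M = 10⁶ / 1938 = 515.996 → 516.0 mireds.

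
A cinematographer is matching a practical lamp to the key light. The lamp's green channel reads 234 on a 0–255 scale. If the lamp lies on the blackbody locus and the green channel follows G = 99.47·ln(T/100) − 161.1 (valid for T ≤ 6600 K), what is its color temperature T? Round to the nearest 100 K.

5300 K

ln t = (234 + 161.1) / 99.47 = 3.9721.
t = e^3.9721 = 53.093.
T = 100·t = 5309 K → 5300 K to the nearest 100 K.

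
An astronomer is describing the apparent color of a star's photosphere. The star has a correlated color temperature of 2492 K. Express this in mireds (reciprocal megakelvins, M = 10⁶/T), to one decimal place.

401.3 mireds

M = 10⁶ / 2492 = 401.284 → 401.3 mireds.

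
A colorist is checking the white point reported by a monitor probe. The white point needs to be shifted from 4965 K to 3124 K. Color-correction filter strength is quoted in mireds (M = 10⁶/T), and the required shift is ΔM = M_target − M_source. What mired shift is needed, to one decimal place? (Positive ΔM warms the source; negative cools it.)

+118.7 mireds

M_source = 10⁶/4965 = 201.410; M_target = 10⁶/3124 = 320.102.
ΔM = 320.102 − 201.410 = 118.693 → +118.7 mireds, a warming shift.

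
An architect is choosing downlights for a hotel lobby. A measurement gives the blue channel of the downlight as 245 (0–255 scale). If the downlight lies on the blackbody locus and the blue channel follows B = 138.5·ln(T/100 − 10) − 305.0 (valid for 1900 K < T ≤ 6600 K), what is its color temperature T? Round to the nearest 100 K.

6300 K

ln(t − 10) = (245 + 305.0) / 138.5 = 3.9711.
t − 10 = e^3.9711 = 53.044, so t = 63.044.
T = 100·t = 6304 K → 6300 K to the nearest 100 K.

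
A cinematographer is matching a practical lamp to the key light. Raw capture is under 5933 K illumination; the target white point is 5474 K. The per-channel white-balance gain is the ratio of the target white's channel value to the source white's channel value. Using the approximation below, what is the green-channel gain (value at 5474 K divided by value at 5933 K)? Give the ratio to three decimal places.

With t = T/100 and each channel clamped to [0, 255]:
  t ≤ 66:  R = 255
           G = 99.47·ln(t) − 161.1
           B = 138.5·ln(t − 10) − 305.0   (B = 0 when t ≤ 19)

At 5933 K (t = 59.33):
  G = 99.47·ln 59.33 − 161.1 = 99.47·4.0831 − 161.1 = 245.047.
At 5474 K (t = 54.74):
  G = 99.47·ln 54.74 − 161.1 = 99.47·4.0026 − 161.1 = 237.038.
Gain = 237.038 / 245.047 = 0.9673 → 0.967.

0.967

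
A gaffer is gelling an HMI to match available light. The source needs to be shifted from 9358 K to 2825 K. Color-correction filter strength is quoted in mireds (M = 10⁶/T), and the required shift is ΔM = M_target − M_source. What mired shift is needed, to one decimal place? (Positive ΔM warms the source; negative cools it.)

M_source = 10⁶/9358 = 106.860; M_target = 10⁶/2825 = 353.982.
ΔM = 353.982 − 106.860 = 247.122 → +247.1 mireds, a warming shift.

+247.1 mireds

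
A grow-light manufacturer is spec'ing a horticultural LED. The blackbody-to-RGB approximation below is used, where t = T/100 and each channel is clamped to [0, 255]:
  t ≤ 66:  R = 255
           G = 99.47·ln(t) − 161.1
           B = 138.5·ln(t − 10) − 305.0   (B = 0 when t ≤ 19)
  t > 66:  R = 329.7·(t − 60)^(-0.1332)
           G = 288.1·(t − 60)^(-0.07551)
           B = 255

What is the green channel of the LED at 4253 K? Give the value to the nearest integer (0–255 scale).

212

t = 4253/100 = 42.53; the t ≤ 66 branch applies.
G = 99.47·ln 42.53 − 161.1 = 99.47·3.7502 − 161.1 = 211.933.
Rounded: 212.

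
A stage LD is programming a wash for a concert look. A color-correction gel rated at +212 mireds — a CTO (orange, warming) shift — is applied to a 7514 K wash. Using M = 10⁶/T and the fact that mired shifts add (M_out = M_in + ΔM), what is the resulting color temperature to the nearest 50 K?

2900 K

M_in = 10⁶/7514 = 133.08 mireds.
M_out = 133.08 + (+212) = 345.08 mireds.
T_out = 10⁶/345.08 = 2897.8 K → 2900 K.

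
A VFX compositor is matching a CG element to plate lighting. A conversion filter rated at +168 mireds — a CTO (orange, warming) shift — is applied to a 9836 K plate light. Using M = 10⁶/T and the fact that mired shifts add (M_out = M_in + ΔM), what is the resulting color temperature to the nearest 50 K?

3700 K

M_in = 10⁶/9836 = 101.67 mireds.
M_out = 101.67 + (+168) = 269.67 mireds.
T_out = 10⁶/269.67 = 3708.3 K → 3700 K.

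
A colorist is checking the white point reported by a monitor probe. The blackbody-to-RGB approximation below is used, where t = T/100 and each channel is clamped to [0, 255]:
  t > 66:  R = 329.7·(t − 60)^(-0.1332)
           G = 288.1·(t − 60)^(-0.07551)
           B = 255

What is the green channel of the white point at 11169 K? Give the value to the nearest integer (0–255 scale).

t = 11169/100 = 111.69; the t > 66 branch applies.
G = 288.1·(111.69 − 60)^(-0.07551) = 288.1·51.69^(-0.07551) = 288.1·0.74237 = 213.877.
Rounded: 214.

214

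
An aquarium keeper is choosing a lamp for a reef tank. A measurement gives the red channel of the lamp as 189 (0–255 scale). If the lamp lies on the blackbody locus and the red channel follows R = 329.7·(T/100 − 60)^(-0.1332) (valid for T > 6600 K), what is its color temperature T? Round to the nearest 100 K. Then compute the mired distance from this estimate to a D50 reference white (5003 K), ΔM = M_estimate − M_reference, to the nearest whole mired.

(t − 60)^(-0.1332) = 189/329.7 = 0.57325.
t − 60 = 0.57325^(1/-0.1332) = 0.57325^(-7.508) = 65.199, so t = 125.199.
T = 100·t = 12520 K → 12500 K to the nearest 100 K.
M_estimate = 10⁶/12500 = 80.00; M_reference = 10⁶/5003 = 199.88.
ΔM = 80.00 − 199.88 = -119.88 → -120 mireds.

-120 mireds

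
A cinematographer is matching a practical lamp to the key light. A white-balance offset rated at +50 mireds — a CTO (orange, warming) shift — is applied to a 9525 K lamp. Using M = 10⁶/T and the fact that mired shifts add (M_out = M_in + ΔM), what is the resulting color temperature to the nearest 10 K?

6450 K

M_in = 10⁶/9525 = 104.99 mireds.
M_out = 104.99 + (+50) = 154.99 mireds.
T_out = 10⁶/154.99 = 6452.2 K → 6450 K.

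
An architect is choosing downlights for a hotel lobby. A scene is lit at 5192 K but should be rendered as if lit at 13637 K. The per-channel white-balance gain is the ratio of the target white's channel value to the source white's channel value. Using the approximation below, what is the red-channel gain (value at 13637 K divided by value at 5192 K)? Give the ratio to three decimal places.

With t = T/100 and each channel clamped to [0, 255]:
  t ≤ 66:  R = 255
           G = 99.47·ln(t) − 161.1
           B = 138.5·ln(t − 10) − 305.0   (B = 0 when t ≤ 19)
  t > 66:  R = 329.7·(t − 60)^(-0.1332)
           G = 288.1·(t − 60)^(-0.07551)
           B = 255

At 5192 K (t = 51.92):
  R = 255 by definition for t ≤ 66.
At 13637 K (t = 136.37):
  R = 329.7·(136.37 − 60)^(-0.1332) = 329.7·76.37^(-0.1332) = 329.7·0.56130 = 185.060.
Gain = 185.060 / 255.000 = 0.7257 → 0.726.

0.726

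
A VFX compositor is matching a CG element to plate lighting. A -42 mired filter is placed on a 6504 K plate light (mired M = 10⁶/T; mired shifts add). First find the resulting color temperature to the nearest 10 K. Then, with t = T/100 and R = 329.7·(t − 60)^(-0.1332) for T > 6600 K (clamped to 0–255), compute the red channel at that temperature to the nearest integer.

M_in = 10⁶/6504 = 153.75; M_out = 153.75 + (-42) = 111.75.
T_out = 10⁶/111.75 = 8948.4 K → 8950 K; t = 89.5.
R = 329.7·(89.5 − 60)^(-0.1332) = 329.7·29.5^(-0.1332) = 329.7·0.63712 = 210.058.
Rounded: 210.

210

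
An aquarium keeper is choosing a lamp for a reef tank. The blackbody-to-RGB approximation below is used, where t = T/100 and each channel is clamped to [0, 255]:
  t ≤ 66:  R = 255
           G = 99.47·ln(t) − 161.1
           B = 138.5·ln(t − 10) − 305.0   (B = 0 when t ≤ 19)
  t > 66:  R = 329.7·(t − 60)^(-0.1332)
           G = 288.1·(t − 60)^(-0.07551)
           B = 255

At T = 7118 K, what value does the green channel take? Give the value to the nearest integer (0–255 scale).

240

t = 7118/100 = 71.18; the t > 66 branch applies.
G = 288.1·(71.18 − 60)^(-0.07551) = 288.1·11.18^(-0.07551) = 288.1·0.83336 = 240.091.
Rounded: 240.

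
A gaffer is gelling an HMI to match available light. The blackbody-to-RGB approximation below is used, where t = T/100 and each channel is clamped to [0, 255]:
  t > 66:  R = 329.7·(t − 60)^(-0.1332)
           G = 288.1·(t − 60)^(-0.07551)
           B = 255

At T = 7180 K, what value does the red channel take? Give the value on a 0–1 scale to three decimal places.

t = 7180/100 = 71.8; the t > 66 branch applies.
R = 329.7·(71.8 − 60)^(-0.1332) = 329.7·11.8^(-0.1332) = 329.7·0.71982 = 237.325.
On a 0–1 scale: 237.325/255 = 0.9307 → 0.931.

0.931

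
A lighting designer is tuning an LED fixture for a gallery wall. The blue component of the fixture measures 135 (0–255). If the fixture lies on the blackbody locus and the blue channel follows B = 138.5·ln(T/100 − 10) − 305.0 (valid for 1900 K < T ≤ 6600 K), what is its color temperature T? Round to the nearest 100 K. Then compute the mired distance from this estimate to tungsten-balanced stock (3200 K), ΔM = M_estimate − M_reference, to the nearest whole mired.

ln(t − 10) = (135 + 305.0) / 138.5 = 3.1769.
t − 10 = e^3.1769 = 23.972, so t = 33.972.
T = 100·t = 3397 K → 3400 K to the nearest 100 K.
M_estimate = 10⁶/3400 = 294.12; M_reference = 10⁶/3200 = 312.50.
ΔM = 294.12 − 312.50 = -18.38 → -18 mireds.

-18 mireds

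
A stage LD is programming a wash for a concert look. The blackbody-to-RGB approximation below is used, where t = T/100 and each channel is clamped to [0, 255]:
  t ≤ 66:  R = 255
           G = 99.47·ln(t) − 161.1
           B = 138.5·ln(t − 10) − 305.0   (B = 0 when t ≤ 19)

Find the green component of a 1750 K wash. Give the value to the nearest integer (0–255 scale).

124

t = 1750/100 = 17.5; the t ≤ 66 branch applies.
G = 99.47·ln 17.5 − 161.1 = 99.47·2.8622 − 161.1 = 123.603.
Rounded: 124.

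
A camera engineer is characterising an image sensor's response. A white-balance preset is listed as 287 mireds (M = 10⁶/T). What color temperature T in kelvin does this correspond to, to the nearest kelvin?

T = 10⁶ / 287 = 3484.32 K → 3484 K.

3484 K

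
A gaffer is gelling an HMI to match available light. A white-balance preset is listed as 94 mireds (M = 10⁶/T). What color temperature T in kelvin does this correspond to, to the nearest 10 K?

T = 10⁶ / 94 = 10638.30 K → 10640 K.

10640 K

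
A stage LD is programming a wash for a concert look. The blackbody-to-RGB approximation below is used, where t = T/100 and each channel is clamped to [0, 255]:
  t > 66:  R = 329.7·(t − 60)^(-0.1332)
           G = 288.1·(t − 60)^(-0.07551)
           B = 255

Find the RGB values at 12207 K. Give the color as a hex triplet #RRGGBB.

t = 12207/100 = 122.07; the t > 66 branch applies.
R = 329.7·(122.07 − 60)^(-0.1332) = 329.7·62.07^(-0.1332) = 329.7·0.57702 = 190.242.
G = 288.1·(122.07 − 60)^(-0.07551) = 288.1·62.07^(-0.07551) = 288.1·0.73218 = 210.942.
B = 255 by definition for t > 66.
Rounded: (190, 211, 255).
In hex: #BED3FF.

#BED3FF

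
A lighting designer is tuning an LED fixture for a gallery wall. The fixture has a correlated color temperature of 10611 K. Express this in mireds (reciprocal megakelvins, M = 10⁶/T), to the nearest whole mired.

M = 10⁶ / 10611 = 94.242 → 94 mireds.

94 mireds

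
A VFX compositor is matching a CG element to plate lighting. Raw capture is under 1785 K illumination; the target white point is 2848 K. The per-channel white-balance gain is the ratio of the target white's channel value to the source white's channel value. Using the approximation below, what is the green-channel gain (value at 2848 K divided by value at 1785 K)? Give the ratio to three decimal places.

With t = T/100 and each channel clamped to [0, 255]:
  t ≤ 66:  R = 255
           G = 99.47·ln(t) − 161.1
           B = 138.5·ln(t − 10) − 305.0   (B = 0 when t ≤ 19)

1.370

At 1785 K (t = 17.85):
  G = 99.47·ln 17.85 − 161.1 = 99.47·2.8820 − 161.1 = 125.573.
At 2848 K (t = 28.48):
  G = 99.47·ln 28.48 − 161.1 = 99.47·3.3492 − 161.1 = 172.045.
Gain = 172.045 / 125.573 = 1.3701 → 1.370.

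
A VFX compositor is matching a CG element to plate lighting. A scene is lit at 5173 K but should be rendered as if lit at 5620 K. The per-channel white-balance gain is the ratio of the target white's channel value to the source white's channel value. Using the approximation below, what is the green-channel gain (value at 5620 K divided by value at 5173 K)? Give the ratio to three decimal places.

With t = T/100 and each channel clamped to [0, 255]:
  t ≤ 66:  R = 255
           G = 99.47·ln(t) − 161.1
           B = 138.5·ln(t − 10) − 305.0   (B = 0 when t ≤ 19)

1.036

At 5173 K (t = 51.73):
  G = 99.47·ln 51.73 − 161.1 = 99.47·3.9460 − 161.1 = 231.412.
At 5620 K (t = 56.2):
  G = 99.47·ln 56.2 − 161.1 = 99.47·4.0289 − 161.1 = 239.656.
Gain = 239.656 / 231.412 = 1.0356 → 1.036.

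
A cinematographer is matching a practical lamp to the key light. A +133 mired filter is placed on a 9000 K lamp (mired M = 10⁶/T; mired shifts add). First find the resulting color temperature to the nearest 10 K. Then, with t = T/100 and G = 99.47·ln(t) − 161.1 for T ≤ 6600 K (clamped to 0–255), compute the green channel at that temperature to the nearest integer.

208

M_in = 10⁶/9000 = 111.11; M_out = 111.11 + (+133) = 244.11.
T_out = 10⁶/244.11 = 4096.5 K → 4100 K; t = 41.
G = 99.47·ln 41 − 161.1 = 99.47·3.7136 − 161.1 = 208.289.
Rounded: 208.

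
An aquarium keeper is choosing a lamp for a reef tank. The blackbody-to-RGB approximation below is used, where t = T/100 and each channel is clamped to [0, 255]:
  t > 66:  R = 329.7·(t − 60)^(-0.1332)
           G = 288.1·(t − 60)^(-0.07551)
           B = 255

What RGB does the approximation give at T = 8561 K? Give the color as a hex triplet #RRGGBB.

#D6E2FF

t = 8561/100 = 85.61; the t > 66 branch applies.
R = 329.7·(85.61 − 60)^(-0.1332) = 329.7·25.61^(-0.1332) = 329.7·0.64923 = 214.052.
G = 288.1·(85.61 − 60)^(-0.07551) = 288.1·25.61^(-0.07551) = 288.1·0.78280 = 225.525.
B = 255 by definition for t > 66.
Rounded: (214, 226, 255).
In hex: #D6E2FF.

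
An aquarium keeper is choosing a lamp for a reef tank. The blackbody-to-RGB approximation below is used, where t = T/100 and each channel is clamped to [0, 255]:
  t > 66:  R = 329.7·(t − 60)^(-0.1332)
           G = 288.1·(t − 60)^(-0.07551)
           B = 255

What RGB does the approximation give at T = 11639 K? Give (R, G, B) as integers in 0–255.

(193, 212, 255)

t = 11639/100 = 116.39; the t > 66 branch applies.
R = 329.7·(116.39 − 60)^(-0.1332) = 329.7·56.39^(-0.1332) = 329.7·0.58444 = 192.690.
G = 288.1·(116.39 − 60)^(-0.07551) = 288.1·56.39^(-0.07551) = 288.1·0.73751 = 212.476.
B = 255 by definition for t > 66.
Rounded: (193, 212, 255).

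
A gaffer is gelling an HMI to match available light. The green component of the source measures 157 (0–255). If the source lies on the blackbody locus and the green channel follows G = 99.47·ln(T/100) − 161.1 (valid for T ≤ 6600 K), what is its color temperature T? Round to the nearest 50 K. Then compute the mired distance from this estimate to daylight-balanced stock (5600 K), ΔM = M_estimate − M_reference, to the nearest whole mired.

+230 mireds

ln t = (157 + 161.1) / 99.47 = 3.1979.
t = e^3.1979 = 24.482.
T = 100·t = 2448 K → 2450 K to the nearest 50 K.
M_estimate = 10⁶/2450 = 408.16; M_reference = 10⁶/5600 = 178.57.
ΔM = 408.16 − 178.57 = 229.59 → +230 mireds.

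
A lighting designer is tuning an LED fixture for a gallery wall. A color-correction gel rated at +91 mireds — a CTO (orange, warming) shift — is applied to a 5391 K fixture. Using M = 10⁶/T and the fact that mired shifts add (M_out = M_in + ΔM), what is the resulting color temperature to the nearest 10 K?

3620 K

M_in = 10⁶/5391 = 185.49 mireds.
M_out = 185.49 + (+91) = 276.49 mireds.
T_out = 10⁶/276.49 = 3616.7 K → 3620 K.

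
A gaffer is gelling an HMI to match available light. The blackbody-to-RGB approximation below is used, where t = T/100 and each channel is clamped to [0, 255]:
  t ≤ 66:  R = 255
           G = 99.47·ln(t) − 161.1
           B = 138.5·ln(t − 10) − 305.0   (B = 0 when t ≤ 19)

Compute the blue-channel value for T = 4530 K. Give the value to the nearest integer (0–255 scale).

t = 4530/100 = 45.3; the t ≤ 66 branch applies.
B = 138.5·ln(45.3 − 10) − 305.0 = 138.5·ln 35.3 − 305.0 = 138.5·3.5639 − 305.0 = 188.598.
Rounded: 189.

189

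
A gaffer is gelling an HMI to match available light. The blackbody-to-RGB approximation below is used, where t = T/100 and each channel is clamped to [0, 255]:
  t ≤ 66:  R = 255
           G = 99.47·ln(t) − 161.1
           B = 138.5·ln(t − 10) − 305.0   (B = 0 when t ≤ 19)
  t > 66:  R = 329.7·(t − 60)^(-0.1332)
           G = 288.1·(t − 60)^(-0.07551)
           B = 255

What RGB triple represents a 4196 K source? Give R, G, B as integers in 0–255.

R=255, G=211, B=175

t = 4196/100 = 41.96; the t ≤ 66 branch applies.
R = 255 by definition for t ≤ 66.
G = 99.47·ln 41.96 − 161.1 = 99.47·3.7367 − 161.1 = 210.591.
B = 138.5·ln(41.96 − 10) − 305.0 = 138.5·ln 31.96 − 305.0 = 138.5·3.4645 − 305.0 = 174.831.
Rounded: (255, 211, 175).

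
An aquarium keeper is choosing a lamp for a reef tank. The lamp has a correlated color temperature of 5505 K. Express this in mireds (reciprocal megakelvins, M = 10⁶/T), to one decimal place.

181.7 mireds

M = 10⁶ / 5505 = 181.653 → 181.7 mireds.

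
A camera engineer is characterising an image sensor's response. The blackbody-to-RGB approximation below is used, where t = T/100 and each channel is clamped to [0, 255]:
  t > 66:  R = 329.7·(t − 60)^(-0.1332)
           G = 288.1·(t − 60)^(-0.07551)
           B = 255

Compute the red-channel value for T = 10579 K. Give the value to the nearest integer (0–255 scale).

198

t = 10579/100 = 105.79; the t > 66 branch applies.
R = 329.7·(105.79 − 60)^(-0.1332) = 329.7·45.79^(-0.1332) = 329.7·0.60088 = 198.109.
Rounded: 198.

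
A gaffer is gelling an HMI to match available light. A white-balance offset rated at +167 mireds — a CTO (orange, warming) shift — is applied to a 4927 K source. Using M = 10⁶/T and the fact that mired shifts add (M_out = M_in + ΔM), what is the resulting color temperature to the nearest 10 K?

2700 K

M_in = 10⁶/4927 = 202.96 mireds.
M_out = 202.96 + (+167) = 369.96 mireds.
T_out = 10⁶/369.96 = 2703.0 K → 2700 K.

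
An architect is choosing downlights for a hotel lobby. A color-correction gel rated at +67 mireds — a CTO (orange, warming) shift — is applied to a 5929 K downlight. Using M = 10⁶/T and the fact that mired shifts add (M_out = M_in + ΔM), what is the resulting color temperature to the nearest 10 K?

M_in = 10⁶/5929 = 168.66 mireds.
M_out = 168.66 + (+67) = 235.66 mireds.
T_out = 10⁶/235.66 = 4243.4 K → 4240 K.

4240 K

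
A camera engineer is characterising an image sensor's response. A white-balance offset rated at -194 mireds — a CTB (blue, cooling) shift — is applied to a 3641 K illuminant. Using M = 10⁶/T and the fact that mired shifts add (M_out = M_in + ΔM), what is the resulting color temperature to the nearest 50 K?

M_in = 10⁶/3641 = 274.65 mireds.
M_out = 274.65 + (-194) = 80.65 mireds.
T_out = 10⁶/80.65 = 12399.3 K → 12400 K.

12400 K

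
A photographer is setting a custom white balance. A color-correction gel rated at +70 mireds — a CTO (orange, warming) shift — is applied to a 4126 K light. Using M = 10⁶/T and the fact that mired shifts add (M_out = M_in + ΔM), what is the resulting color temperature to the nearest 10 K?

M_in = 10⁶/4126 = 242.37 mireds.
M_out = 242.37 + (+70) = 312.37 mireds.
T_out = 10⁶/312.37 = 3201.4 K → 3200 K.

3200 K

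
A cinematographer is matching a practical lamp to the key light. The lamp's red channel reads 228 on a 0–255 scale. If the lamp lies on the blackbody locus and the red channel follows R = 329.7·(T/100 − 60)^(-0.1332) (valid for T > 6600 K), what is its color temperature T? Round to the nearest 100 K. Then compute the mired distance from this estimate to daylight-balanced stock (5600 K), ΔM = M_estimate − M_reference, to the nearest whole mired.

-47 mireds

(t − 60)^(-0.1332) = 228/329.7 = 0.69154.
t − 60 = 0.69154^(1/-0.1332) = 0.69154^(-7.508) = 15.943, so t = 75.943.
T = 100·t = 7594 K → 7600 K to the nearest 100 K.
M_estimate = 10⁶/7600 = 131.58; M_reference = 10⁶/5600 = 178.57.
ΔM = 131.58 − 178.57 = -46.99 → -47 mireds.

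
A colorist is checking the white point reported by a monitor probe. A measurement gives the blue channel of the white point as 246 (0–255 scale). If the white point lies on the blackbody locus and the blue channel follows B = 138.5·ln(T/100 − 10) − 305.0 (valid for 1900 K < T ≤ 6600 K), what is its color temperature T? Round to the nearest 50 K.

6350 K

ln(t − 10) = (246 + 305.0) / 138.5 = 3.9783.
t − 10 = e^3.9783 = 53.428, so t = 63.428.
T = 100·t = 6343 K → 6350 K to the nearest 50 K.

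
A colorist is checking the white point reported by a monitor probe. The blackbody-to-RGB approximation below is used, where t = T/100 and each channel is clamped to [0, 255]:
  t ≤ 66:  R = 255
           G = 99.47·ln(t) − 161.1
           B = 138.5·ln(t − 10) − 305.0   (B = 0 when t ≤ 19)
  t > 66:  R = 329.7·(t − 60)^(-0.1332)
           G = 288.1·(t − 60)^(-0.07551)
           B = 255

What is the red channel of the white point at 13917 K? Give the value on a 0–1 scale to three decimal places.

t = 13917/100 = 139.17; the t > 66 branch applies.
R = 329.7·(139.17 − 60)^(-0.1332) = 329.7·79.17^(-0.1332) = 329.7·0.55861 = 184.175.
On a 0–1 scale: 184.175/255 = 0.7223 → 0.722.

0.722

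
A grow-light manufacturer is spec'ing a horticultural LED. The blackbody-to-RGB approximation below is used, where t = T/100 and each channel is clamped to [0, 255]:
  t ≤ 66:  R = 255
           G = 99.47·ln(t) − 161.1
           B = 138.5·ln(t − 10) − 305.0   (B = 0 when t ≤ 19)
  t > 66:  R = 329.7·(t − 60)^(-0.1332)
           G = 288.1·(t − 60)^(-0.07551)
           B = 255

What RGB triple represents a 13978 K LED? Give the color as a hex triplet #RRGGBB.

#B8CFFF

t = 13978/100 = 139.78; the t > 66 branch applies.
R = 329.7·(139.78 − 60)^(-0.1332) = 329.7·79.78^(-0.1332) = 329.7·0.55804 = 183.987.
G = 288.1·(139.78 − 60)^(-0.07551) = 288.1·79.78^(-0.07551) = 288.1·0.71844 = 206.981.
B = 255 by definition for t > 66.
Rounded: (184, 207, 255).
In hex: #B8CFFF.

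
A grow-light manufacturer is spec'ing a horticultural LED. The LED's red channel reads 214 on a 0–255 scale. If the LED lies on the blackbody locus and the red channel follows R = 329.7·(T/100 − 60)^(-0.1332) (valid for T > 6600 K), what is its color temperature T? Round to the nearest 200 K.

(t − 60)^(-0.1332) = 214/329.7 = 0.64907.
t − 60 = 0.64907^(1/-0.1332) = 0.64907^(-7.508) = 25.657, so t = 85.657.
T = 100·t = 8566 K → 8600 K to the nearest 200 K.

8600 K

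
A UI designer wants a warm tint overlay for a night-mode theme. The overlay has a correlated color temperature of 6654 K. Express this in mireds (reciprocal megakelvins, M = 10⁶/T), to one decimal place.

150.3 mireds

M = 10⁶ / 6654 = 150.286 → 150.3 mireds.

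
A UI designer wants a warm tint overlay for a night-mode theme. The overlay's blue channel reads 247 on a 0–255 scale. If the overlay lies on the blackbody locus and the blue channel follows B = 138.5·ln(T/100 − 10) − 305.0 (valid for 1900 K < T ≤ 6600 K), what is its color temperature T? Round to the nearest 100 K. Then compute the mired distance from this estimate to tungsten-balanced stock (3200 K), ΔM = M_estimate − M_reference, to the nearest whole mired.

ln(t − 10) = (247 + 305.0) / 138.5 = 3.9856.
t − 10 = e^3.9856 = 53.815, so t = 63.815.
T = 100·t = 6382 K → 6400 K to the nearest 100 K.
M_estimate = 10⁶/6400 = 156.25; M_reference = 10⁶/3200 = 312.50.
ΔM = 156.25 − 312.50 = -156.25 → -156 mireds.

-156 mireds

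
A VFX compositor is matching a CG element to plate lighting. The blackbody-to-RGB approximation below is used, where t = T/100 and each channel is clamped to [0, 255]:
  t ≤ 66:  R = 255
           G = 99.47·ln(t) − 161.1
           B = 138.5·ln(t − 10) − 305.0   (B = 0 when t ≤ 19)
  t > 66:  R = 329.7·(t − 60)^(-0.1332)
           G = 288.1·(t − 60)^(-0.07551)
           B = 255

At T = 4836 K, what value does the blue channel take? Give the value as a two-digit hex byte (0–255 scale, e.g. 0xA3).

0xC8

t = 4836/100 = 48.36; the t ≤ 66 branch applies.
B = 138.5·ln(48.36 − 10) − 305.0 = 138.5·ln 38.36 − 305.0 = 138.5·3.6470 − 305.0 = 200.112.
Rounded: 200; in hex, 0xC8.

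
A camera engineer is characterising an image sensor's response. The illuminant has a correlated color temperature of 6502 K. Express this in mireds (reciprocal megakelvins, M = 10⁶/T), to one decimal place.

M = 10⁶ / 6502 = 153.799 → 153.8 mireds.

153.8 mireds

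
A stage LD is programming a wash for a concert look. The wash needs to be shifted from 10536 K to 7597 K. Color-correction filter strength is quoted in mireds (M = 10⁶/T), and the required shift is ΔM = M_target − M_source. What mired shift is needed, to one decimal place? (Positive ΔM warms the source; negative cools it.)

M_source = 10⁶/10536 = 94.913; M_target = 10⁶/7597 = 131.631.
ΔM = 131.631 − 94.913 = 36.718 → +36.7 mireds, a warming shift.

+36.7 mireds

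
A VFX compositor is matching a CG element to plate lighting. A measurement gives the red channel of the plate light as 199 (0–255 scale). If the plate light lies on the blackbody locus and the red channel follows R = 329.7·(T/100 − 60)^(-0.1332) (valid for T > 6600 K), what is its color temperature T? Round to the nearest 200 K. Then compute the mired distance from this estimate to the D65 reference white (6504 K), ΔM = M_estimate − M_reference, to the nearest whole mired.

(t − 60)^(-0.1332) = 199/329.7 = 0.60358.
t − 60 = 0.60358^(1/-0.1332) = 0.60358^(-7.508) = 44.273, so t = 104.273.
T = 100·t = 10427 K → 10400 K to the nearest 200 K.
M_estimate = 10⁶/10400 = 96.15; M_reference = 10⁶/6504 = 153.75.
ΔM = 96.15 − 153.75 = -57.60 → -58 mireds.

-58 mireds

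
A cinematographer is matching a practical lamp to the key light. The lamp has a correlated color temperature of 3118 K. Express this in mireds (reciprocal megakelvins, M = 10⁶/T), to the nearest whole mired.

321 mireds

M = 10⁶ / 3118 = 320.718 → 321 mireds.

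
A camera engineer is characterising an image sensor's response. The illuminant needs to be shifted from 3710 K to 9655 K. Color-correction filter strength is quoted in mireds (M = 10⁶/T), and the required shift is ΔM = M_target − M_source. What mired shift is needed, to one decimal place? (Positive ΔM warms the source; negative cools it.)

-166.0 mireds

M_source = 10⁶/3710 = 269.542; M_target = 10⁶/9655 = 103.573.
ΔM = 103.573 − 269.542 = -165.969 → -166.0 mireds, a cooling shift.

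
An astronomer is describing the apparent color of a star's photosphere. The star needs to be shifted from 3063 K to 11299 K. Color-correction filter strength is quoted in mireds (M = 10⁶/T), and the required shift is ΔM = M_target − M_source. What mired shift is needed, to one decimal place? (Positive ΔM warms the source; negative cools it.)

-238.0 mireds

M_source = 10⁶/3063 = 326.477; M_target = 10⁶/11299 = 88.503.
ΔM = 88.503 − 326.477 = -237.974 → -238.0 mireds, a cooling shift.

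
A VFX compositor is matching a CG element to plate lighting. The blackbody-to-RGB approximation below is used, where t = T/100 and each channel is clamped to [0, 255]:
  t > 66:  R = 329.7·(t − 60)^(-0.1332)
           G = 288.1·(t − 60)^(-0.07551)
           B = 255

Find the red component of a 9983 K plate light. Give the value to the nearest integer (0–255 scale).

202

t = 9983/100 = 99.83; the t > 66 branch applies.
R = 329.7·(99.83 − 60)^(-0.1332) = 329.7·39.83^(-0.1332) = 329.7·0.61214 = 201.823.
Rounded: 202.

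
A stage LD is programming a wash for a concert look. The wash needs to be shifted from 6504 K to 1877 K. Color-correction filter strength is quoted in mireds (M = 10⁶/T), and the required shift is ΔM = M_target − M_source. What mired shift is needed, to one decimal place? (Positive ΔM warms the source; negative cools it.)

+379.0 mireds

M_source = 10⁶/6504 = 153.752; M_target = 10⁶/1877 = 532.765.
ΔM = 532.765 − 153.752 = 379.014 → +379.0 mireds, a warming shift.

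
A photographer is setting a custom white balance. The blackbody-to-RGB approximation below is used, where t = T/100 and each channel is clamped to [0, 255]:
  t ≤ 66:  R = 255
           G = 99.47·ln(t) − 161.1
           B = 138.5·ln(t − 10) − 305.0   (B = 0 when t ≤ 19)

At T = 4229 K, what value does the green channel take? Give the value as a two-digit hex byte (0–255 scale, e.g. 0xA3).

0xD3

t = 4229/100 = 42.29; the t ≤ 66 branch applies.
G = 99.47·ln 42.29 − 161.1 = 99.47·3.7446 − 161.1 = 211.370.
Rounded: 211; in hex, 0xD3.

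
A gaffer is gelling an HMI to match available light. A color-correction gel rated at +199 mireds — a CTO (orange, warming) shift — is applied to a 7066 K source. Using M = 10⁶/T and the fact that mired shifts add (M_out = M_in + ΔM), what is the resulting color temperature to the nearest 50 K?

M_in = 10⁶/7066 = 141.52 mireds.
M_out = 141.52 + (+199) = 340.52 mireds.
T_out = 10⁶/340.52 = 2936.7 K → 2950 K.

2950 K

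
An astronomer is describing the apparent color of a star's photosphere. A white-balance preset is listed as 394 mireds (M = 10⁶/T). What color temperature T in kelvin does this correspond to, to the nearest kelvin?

T = 10⁶ / 394 = 2538.07 K → 2538 K.

2538 K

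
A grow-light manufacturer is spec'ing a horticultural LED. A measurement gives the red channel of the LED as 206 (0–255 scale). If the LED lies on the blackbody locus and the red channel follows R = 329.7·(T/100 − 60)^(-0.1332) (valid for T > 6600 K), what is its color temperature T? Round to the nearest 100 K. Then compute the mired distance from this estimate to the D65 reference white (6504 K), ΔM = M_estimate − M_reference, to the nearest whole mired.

(t − 60)^(-0.1332) = 206/329.7 = 0.62481.
t − 60 = 0.62481^(1/-0.1332) = 0.62481^(-7.508) = 34.152, so t = 94.152.
T = 100·t = 9415 K → 9400 K to the nearest 100 K.
M_estimate = 10⁶/9400 = 106.38; M_reference = 10⁶/6504 = 153.75.
ΔM = 106.38 − 153.75 = -47.37 → -47 mireds.

-47 mireds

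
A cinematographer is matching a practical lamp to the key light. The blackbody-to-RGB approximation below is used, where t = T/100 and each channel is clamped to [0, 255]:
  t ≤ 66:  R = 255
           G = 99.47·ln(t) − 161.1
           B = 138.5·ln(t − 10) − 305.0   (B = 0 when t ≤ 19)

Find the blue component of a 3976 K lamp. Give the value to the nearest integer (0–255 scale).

t = 3976/100 = 39.76; the t ≤ 66 branch applies.
B = 138.5·ln(39.76 − 10) − 305.0 = 138.5·ln 29.76 − 305.0 = 138.5·3.3932 − 305.0 = 164.953.
Rounded: 165.

165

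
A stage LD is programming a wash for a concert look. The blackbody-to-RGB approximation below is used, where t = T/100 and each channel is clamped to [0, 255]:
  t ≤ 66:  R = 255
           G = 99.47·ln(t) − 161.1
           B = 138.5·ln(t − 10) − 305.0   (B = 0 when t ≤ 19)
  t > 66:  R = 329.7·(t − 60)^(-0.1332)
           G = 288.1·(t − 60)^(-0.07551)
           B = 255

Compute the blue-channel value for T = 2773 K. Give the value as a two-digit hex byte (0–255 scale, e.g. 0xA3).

t = 2773/100 = 27.73; the t ≤ 66 branch applies.
B = 138.5·ln(27.73 − 10) − 305.0 = 138.5·ln 17.73 − 305.0 = 138.5·2.8753 − 305.0 = 93.223.
Rounded: 93; in hex, 0x5D.

0x5D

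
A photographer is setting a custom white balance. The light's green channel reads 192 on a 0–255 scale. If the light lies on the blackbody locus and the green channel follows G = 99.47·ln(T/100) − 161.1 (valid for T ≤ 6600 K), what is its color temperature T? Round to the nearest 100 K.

ln t = (192 + 161.1) / 99.47 = 3.5498.
t = e^3.5498 = 34.807.
T = 100·t = 3481 K → 3500 K to the nearest 100 K.

3500 K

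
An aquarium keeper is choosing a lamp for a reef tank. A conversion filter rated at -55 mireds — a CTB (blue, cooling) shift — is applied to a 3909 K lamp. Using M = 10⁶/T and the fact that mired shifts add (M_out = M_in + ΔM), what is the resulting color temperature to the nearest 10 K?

4980 K

M_in = 10⁶/3909 = 255.82 mireds.
M_out = 255.82 + (-55) = 200.82 mireds.
T_out = 10⁶/200.82 = 4979.6 K → 4980 K.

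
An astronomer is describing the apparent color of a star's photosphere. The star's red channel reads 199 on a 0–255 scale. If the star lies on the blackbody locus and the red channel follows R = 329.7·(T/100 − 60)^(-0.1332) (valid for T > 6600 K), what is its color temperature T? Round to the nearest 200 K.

10400 K

(t − 60)^(-0.1332) = 199/329.7 = 0.60358.
t − 60 = 0.60358^(1/-0.1332) = 0.60358^(-7.508) = 44.273, so t = 104.273.
T = 100·t = 10427 K → 10400 K to the nearest 200 K.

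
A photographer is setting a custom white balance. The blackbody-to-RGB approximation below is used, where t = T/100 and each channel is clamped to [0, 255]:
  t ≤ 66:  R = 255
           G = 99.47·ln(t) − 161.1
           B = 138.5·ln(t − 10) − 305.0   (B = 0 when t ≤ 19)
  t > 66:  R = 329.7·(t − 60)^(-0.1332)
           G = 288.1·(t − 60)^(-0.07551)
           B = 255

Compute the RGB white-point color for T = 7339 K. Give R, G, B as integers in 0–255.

R=233, G=237, B=255

t = 7339/100 = 73.39; the t > 66 branch applies.
R = 329.7·(73.39 − 60)^(-0.1332) = 329.7·13.39^(-0.1332) = 329.7·0.70780 = 233.363.
G = 288.1·(73.39 − 60)^(-0.07551) = 288.1·13.39^(-0.07551) = 288.1·0.82209 = 236.843.
B = 255 by definition for t > 66.
Rounded: (233, 237, 255).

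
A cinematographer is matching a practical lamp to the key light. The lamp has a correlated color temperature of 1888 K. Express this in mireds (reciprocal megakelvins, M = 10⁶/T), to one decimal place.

529.7 mireds

M = 10⁶ / 1888 = 529.661 → 529.7 mireds.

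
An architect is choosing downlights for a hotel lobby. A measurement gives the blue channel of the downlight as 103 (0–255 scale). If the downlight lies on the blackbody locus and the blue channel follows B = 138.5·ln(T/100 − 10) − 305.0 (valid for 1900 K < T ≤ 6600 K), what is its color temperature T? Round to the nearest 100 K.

2900 K

ln(t − 10) = (103 + 305.0) / 138.5 = 2.9458.
t − 10 = e^2.9458 = 19.027, so t = 29.027.
T = 100·t = 2903 K → 2900 K to the nearest 100 K.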